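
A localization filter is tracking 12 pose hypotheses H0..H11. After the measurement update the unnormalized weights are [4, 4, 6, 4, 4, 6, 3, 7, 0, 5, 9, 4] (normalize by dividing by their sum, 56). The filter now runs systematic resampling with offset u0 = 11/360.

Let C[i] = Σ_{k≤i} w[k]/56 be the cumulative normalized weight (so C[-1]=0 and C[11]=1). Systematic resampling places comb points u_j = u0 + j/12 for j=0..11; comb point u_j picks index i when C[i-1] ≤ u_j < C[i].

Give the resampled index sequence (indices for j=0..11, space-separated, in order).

0 1 2 3 4 5 6 7 9 10 10 11

C = [1/14, 1/7, 1/4, 9/28, 11/28, 1/2, 31/56, 19/28, 19/28, 43/56, 13/14, 1]
j=0: u_0=11/360 ∈ [0, 1/14) → index 0
j=1: u_1=41/360 ∈ [1/14, 1/7) → index 1
j=2: u_2=71/360 ∈ [1/7, 1/4) → index 2
j=3: u_3=101/360 ∈ [1/4, 9/28) → index 3
j=4: u_4=131/360 ∈ [9/28, 11/28) → index 4
j=5: u_5=161/360 ∈ [11/28, 1/2) → index 5
j=6: u_6=191/360 ∈ [1/2, 31/56) → index 6
j=7: u_7=221/360 ∈ [31/56, 19/28) → index 7
j=8: u_8=251/360 ∈ [19/28, 43/56) → index 9
j=9: u_9=281/360 ∈ [43/56, 13/14) → index 10
j=10: u_10=311/360 ∈ [43/56, 13/14) → index 10
j=11: u_11=341/360 ∈ [13/14, 1) → index 11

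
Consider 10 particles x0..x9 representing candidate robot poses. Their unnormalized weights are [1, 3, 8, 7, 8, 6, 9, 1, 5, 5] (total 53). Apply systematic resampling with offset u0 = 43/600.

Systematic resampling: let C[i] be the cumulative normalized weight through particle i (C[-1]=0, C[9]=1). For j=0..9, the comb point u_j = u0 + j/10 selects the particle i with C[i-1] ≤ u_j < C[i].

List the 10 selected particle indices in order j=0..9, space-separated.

C = [1/53, 4/53, 12/53, 19/53, 27/53, 33/53, 42/53, 43/53, 48/53, 1]
j=0: u_0=43/600 ∈ [1/53, 4/53) → index 1
j=1: u_1=103/600 ∈ [4/53, 12/53) → index 2
j=2: u_2=163/600 ∈ [12/53, 19/53) → index 3
j=3: u_3=223/600 ∈ [19/53, 27/53) → index 4
j=4: u_4=283/600 ∈ [19/53, 27/53) → index 4
j=5: u_5=343/600 ∈ [27/53, 33/53) → index 5
j=6: u_6=403/600 ∈ [33/53, 42/53) → index 6
j=7: u_7=463/600 ∈ [33/53, 42/53) → index 6
j=8: u_8=523/600 ∈ [43/53, 48/53) → index 8
j=9: u_9=583/600 ∈ [48/53, 1) → index 9

1 2 3 4 4 5 6 6 8 9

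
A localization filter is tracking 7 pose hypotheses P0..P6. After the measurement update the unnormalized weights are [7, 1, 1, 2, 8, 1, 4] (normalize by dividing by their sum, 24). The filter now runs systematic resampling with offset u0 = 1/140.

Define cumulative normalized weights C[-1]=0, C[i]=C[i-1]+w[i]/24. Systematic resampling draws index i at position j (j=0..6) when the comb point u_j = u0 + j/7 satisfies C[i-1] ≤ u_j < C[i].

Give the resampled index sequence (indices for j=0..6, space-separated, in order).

C = [7/24, 1/3, 3/8, 11/24, 19/24, 5/6, 1]
j=0: u_0=1/140 ∈ [0, 7/24) → index 0
j=1: u_1=3/20 ∈ [0, 7/24) → index 0
j=2: u_2=41/140 ∈ [7/24, 1/3) → index 1
j=3: u_3=61/140 ∈ [3/8, 11/24) → index 3
j=4: u_4=81/140 ∈ [11/24, 19/24) → index 4
j=5: u_5=101/140 ∈ [11/24, 19/24) → index 4
j=6: u_6=121/140 ∈ [5/6, 1) → index 6

0 0 1 3 4 4 6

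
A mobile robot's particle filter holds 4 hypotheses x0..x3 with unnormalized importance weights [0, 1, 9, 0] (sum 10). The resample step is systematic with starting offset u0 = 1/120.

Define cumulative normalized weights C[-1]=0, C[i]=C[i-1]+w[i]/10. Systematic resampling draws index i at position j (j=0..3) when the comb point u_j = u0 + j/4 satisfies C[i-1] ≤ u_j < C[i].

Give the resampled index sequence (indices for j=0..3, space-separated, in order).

C = [0, 1/10, 1, 1]
j=0: u_0=1/120 ∈ [0, 1/10) → index 1
j=1: u_1=31/120 ∈ [1/10, 1) → index 2
j=2: u_2=61/120 ∈ [1/10, 1) → index 2
j=3: u_3=91/120 ∈ [1/10, 1) → index 2

1 2 2 2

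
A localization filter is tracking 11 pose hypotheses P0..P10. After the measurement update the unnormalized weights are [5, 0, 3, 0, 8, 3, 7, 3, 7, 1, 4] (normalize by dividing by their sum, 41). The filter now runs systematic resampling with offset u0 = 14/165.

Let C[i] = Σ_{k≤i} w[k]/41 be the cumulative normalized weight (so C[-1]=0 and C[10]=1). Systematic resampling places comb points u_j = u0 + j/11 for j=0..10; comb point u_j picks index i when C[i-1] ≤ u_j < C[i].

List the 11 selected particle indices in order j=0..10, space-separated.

0 2 4 4 5 6 6 8 8 10 10

C = [5/41, 5/41, 8/41, 8/41, 16/41, 19/41, 26/41, 29/41, 36/41, 37/41, 1]
j=0: u_0=14/165 ∈ [0, 5/41) → index 0
j=1: u_1=29/165 ∈ [5/41, 8/41) → index 2
j=2: u_2=4/15 ∈ [8/41, 16/41) → index 4
j=3: u_3=59/165 ∈ [8/41, 16/41) → index 4
j=4: u_4=74/165 ∈ [16/41, 19/41) → index 5
j=5: u_5=89/165 ∈ [19/41, 26/41) → index 6
j=6: u_6=104/165 ∈ [19/41, 26/41) → index 6
j=7: u_7=119/165 ∈ [29/41, 36/41) → index 8
j=8: u_8=134/165 ∈ [29/41, 36/41) → index 8
j=9: u_9=149/165 ∈ [37/41, 1) → index 10
j=10: u_10=164/165 ∈ [37/41, 1) → index 10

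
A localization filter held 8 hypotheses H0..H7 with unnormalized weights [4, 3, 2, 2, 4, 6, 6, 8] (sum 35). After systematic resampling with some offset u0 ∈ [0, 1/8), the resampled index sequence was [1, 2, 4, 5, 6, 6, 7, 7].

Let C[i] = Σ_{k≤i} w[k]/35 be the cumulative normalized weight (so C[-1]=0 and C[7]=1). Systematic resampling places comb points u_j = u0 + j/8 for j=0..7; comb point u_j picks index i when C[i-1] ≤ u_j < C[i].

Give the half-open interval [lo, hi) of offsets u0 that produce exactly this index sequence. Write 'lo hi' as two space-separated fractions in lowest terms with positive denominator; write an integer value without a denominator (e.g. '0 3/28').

C = [4/35, 1/5, 9/35, 11/35, 3/7, 3/5, 27/35, 1]
j=0 picked index 1: u0 ∈ [4/35, 1/5)
j=1 picked index 2: u0 ∈ [3/40, 37/280)
j=2 picked index 4: u0 ∈ [9/140, 5/28)
j=3 picked index 5: u0 ∈ [3/56, 9/40)
j=4 picked index 6: u0 ∈ [1/10, 19/70)
j=5 picked index 6: u0 ∈ [-1/40, 41/280)
j=6 picked index 7: u0 ∈ [3/140, 1/4)
j=7 picked index 7: u0 ∈ [-29/280, 1/8)
intersection: [4/35, 1/8)

4/35 1/8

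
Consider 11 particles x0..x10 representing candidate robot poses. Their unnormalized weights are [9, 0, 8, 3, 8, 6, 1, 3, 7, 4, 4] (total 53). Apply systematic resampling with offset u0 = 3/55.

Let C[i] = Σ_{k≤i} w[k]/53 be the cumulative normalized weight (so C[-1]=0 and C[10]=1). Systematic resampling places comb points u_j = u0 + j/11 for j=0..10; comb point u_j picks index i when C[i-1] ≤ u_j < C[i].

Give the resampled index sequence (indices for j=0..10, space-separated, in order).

0 0 2 3 4 4 5 7 8 9 10

C = [9/53, 9/53, 17/53, 20/53, 28/53, 34/53, 35/53, 38/53, 45/53, 49/53, 1]
j=0: u_0=3/55 ∈ [0, 9/53) → index 0
j=1: u_1=8/55 ∈ [0, 9/53) → index 0
j=2: u_2=13/55 ∈ [9/53, 17/53) → index 2
j=3: u_3=18/55 ∈ [17/53, 20/53) → index 3
j=4: u_4=23/55 ∈ [20/53, 28/53) → index 4
j=5: u_5=28/55 ∈ [20/53, 28/53) → index 4
j=6: u_6=3/5 ∈ [28/53, 34/53) → index 5
j=7: u_7=38/55 ∈ [35/53, 38/53) → index 7
j=8: u_8=43/55 ∈ [38/53, 45/53) → index 8
j=9: u_9=48/55 ∈ [45/53, 49/53) → index 9
j=10: u_10=53/55 ∈ [49/53, 1) → index 10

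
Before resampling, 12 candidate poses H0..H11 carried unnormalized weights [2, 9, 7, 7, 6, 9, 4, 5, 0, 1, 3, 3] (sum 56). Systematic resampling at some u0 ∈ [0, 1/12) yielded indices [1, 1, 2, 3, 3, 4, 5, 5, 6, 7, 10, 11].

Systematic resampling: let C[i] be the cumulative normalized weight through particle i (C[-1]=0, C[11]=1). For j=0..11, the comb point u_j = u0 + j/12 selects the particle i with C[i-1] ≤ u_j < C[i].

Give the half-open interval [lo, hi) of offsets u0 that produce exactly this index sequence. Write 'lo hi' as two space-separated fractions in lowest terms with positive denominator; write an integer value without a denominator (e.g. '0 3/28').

C = [1/28, 11/56, 9/28, 25/56, 31/56, 5/7, 11/14, 7/8, 7/8, 25/28, 53/56, 1]
j=0 picked index 1: u0 ∈ [1/28, 11/56)
j=1 picked index 1: u0 ∈ [-1/21, 19/168)
j=2 picked index 2: u0 ∈ [5/168, 13/84)
j=3 picked index 3: u0 ∈ [1/14, 11/56)
j=4 picked index 3: u0 ∈ [-1/84, 19/168)
j=5 picked index 4: u0 ∈ [5/168, 23/168)
j=6 picked index 5: u0 ∈ [3/56, 3/14)
j=7 picked index 5: u0 ∈ [-5/168, 11/84)
j=8 picked index 6: u0 ∈ [1/21, 5/42)
j=9 picked index 7: u0 ∈ [1/28, 1/8)
j=10 picked index 10: u0 ∈ [5/84, 19/168)
j=11 picked index 11: u0 ∈ [5/168, 1/12)
intersection: [1/14, 1/12)

1/14 1/12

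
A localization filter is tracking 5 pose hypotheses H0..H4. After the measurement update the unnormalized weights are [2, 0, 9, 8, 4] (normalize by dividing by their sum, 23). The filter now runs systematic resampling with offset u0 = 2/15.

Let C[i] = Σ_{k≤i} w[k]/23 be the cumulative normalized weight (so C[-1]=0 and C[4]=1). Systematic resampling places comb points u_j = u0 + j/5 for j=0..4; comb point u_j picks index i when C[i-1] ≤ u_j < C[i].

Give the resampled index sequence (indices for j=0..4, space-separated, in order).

C = [2/23, 2/23, 11/23, 19/23, 1]
j=0: u_0=2/15 ∈ [2/23, 11/23) → index 2
j=1: u_1=1/3 ∈ [2/23, 11/23) → index 2
j=2: u_2=8/15 ∈ [11/23, 19/23) → index 3
j=3: u_3=11/15 ∈ [11/23, 19/23) → index 3
j=4: u_4=14/15 ∈ [19/23, 1) → index 4

2 2 3 3 4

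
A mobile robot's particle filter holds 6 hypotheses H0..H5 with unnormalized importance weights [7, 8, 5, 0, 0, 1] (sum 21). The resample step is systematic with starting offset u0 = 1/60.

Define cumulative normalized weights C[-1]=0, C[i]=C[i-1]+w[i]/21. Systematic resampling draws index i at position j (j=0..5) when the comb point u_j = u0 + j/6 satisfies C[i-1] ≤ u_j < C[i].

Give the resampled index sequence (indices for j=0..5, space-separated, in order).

0 0 1 1 1 2

C = [1/3, 5/7, 20/21, 20/21, 20/21, 1]
j=0: u_0=1/60 ∈ [0, 1/3) → index 0
j=1: u_1=11/60 ∈ [0, 1/3) → index 0
j=2: u_2=7/20 ∈ [1/3, 5/7) → index 1
j=3: u_3=31/60 ∈ [1/3, 5/7) → index 1
j=4: u_4=41/60 ∈ [1/3, 5/7) → index 1
j=5: u_5=17/20 ∈ [5/7, 20/21) → index 2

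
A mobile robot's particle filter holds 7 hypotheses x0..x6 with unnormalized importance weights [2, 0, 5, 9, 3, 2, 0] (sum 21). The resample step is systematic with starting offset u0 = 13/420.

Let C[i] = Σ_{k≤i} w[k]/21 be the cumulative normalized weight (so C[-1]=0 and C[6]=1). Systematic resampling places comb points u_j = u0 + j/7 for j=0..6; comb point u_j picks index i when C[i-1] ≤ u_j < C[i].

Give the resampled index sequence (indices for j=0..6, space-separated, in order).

0 2 2 3 3 3 4

C = [2/21, 2/21, 1/3, 16/21, 19/21, 1, 1]
j=0: u_0=13/420 ∈ [0, 2/21) → index 0
j=1: u_1=73/420 ∈ [2/21, 1/3) → index 2
j=2: u_2=19/60 ∈ [2/21, 1/3) → index 2
j=3: u_3=193/420 ∈ [1/3, 16/21) → index 3
j=4: u_4=253/420 ∈ [1/3, 16/21) → index 3
j=5: u_5=313/420 ∈ [1/3, 16/21) → index 3
j=6: u_6=373/420 ∈ [16/21, 19/21) → index 4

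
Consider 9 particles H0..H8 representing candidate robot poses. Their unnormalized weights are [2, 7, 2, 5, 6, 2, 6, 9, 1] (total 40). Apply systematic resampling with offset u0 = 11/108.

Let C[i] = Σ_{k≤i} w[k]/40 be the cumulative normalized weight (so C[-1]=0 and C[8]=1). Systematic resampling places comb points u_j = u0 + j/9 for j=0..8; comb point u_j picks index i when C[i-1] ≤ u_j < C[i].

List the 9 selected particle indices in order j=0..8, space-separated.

C = [1/20, 9/40, 11/40, 2/5, 11/20, 3/5, 3/4, 39/40, 1]
j=0: u_0=11/108 ∈ [1/20, 9/40) → index 1
j=1: u_1=23/108 ∈ [1/20, 9/40) → index 1
j=2: u_2=35/108 ∈ [11/40, 2/5) → index 3
j=3: u_3=47/108 ∈ [2/5, 11/20) → index 4
j=4: u_4=59/108 ∈ [2/5, 11/20) → index 4
j=5: u_5=71/108 ∈ [3/5, 3/4) → index 6
j=6: u_6=83/108 ∈ [3/4, 39/40) → index 7
j=7: u_7=95/108 ∈ [3/4, 39/40) → index 7
j=8: u_8=107/108 ∈ [39/40, 1) → index 8

1 1 3 4 4 6 7 7 8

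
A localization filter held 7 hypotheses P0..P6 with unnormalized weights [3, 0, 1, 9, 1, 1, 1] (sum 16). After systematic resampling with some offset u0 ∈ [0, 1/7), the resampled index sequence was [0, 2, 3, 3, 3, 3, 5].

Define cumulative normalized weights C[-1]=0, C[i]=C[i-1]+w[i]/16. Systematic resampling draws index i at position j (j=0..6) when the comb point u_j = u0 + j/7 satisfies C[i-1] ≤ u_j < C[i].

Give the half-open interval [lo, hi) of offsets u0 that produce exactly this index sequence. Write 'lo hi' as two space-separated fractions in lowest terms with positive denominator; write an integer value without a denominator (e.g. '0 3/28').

C = [3/16, 3/16, 1/4, 13/16, 7/8, 15/16, 1]
j=0 picked index 0: u0 ∈ [0, 3/16)
j=1 picked index 2: u0 ∈ [5/112, 3/28)
j=2 picked index 3: u0 ∈ [-1/28, 59/112)
j=3 picked index 3: u0 ∈ [-5/28, 43/112)
j=4 picked index 3: u0 ∈ [-9/28, 27/112)
j=5 picked index 3: u0 ∈ [-13/28, 11/112)
j=6 picked index 5: u0 ∈ [1/56, 9/112)
intersection: [5/112, 9/112)

5/112 9/112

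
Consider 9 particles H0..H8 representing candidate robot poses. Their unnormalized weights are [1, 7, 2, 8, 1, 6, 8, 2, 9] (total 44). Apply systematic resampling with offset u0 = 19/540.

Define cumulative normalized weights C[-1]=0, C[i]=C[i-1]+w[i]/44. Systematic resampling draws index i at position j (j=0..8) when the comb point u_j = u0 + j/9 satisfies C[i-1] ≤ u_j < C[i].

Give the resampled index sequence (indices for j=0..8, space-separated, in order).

1 1 3 3 5 6 6 8 8

C = [1/44, 2/11, 5/22, 9/22, 19/44, 25/44, 3/4, 35/44, 1]
j=0: u_0=19/540 ∈ [1/44, 2/11) → index 1
j=1: u_1=79/540 ∈ [1/44, 2/11) → index 1
j=2: u_2=139/540 ∈ [5/22, 9/22) → index 3
j=3: u_3=199/540 ∈ [5/22, 9/22) → index 3
j=4: u_4=259/540 ∈ [19/44, 25/44) → index 5
j=5: u_5=319/540 ∈ [25/44, 3/4) → index 6
j=6: u_6=379/540 ∈ [25/44, 3/4) → index 6
j=7: u_7=439/540 ∈ [35/44, 1) → index 8
j=8: u_8=499/540 ∈ [35/44, 1) → index 8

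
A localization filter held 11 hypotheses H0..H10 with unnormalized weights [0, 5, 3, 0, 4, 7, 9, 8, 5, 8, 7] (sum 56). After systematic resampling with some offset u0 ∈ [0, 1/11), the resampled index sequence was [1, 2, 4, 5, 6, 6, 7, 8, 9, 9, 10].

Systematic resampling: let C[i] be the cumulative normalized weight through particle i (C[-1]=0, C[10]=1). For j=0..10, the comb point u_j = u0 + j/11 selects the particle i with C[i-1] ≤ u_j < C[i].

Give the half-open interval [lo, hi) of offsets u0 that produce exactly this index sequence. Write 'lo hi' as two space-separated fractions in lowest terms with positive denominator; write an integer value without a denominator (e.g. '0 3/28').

C = [0, 5/56, 1/7, 1/7, 3/14, 19/56, 1/2, 9/14, 41/56, 7/8, 1]
j=0 picked index 1: u0 ∈ [0, 5/56)
j=1 picked index 2: u0 ∈ [-1/616, 4/77)
j=2 picked index 4: u0 ∈ [-3/77, 5/154)
j=3 picked index 5: u0 ∈ [-9/154, 41/616)
j=4 picked index 6: u0 ∈ [-15/616, 3/22)
j=5 picked index 6: u0 ∈ [-71/616, 1/22)
j=6 picked index 7: u0 ∈ [-1/22, 15/154)
j=7 picked index 8: u0 ∈ [1/154, 59/616)
j=8 picked index 9: u0 ∈ [3/616, 13/88)
j=9 picked index 9: u0 ∈ [-53/616, 5/88)
j=10 picked index 10: u0 ∈ [-3/88, 1/11)
intersection: [1/154, 5/154)

1/154 5/154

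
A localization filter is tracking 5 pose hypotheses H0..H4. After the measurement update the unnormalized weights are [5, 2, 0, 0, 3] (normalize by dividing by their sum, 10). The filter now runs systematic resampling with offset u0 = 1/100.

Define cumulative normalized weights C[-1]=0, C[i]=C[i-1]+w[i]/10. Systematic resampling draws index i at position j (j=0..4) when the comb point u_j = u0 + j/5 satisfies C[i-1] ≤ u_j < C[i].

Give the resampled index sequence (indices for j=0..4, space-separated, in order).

C = [1/2, 7/10, 7/10, 7/10, 1]
j=0: u_0=1/100 ∈ [0, 1/2) → index 0
j=1: u_1=21/100 ∈ [0, 1/2) → index 0
j=2: u_2=41/100 ∈ [0, 1/2) → index 0
j=3: u_3=61/100 ∈ [1/2, 7/10) → index 1
j=4: u_4=81/100 ∈ [7/10, 1) → index 4

0 0 0 1 4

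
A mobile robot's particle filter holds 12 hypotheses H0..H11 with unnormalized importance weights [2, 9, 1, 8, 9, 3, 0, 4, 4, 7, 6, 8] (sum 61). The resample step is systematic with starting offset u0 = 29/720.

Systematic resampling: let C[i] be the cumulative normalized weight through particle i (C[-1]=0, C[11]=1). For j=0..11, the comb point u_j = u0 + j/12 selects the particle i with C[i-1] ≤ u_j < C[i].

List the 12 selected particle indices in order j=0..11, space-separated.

1 1 3 3 4 4 7 8 9 10 11 11

C = [2/61, 11/61, 12/61, 20/61, 29/61, 32/61, 32/61, 36/61, 40/61, 47/61, 53/61, 1]
j=0: u_0=29/720 ∈ [2/61, 11/61) → index 1
j=1: u_1=89/720 ∈ [2/61, 11/61) → index 1
j=2: u_2=149/720 ∈ [12/61, 20/61) → index 3
j=3: u_3=209/720 ∈ [12/61, 20/61) → index 3
j=4: u_4=269/720 ∈ [20/61, 29/61) → index 4
j=5: u_5=329/720 ∈ [20/61, 29/61) → index 4
j=6: u_6=389/720 ∈ [32/61, 36/61) → index 7
j=7: u_7=449/720 ∈ [36/61, 40/61) → index 8
j=8: u_8=509/720 ∈ [40/61, 47/61) → index 9
j=9: u_9=569/720 ∈ [47/61, 53/61) → index 10
j=10: u_10=629/720 ∈ [53/61, 1) → index 11
j=11: u_11=689/720 ∈ [53/61, 1) → index 11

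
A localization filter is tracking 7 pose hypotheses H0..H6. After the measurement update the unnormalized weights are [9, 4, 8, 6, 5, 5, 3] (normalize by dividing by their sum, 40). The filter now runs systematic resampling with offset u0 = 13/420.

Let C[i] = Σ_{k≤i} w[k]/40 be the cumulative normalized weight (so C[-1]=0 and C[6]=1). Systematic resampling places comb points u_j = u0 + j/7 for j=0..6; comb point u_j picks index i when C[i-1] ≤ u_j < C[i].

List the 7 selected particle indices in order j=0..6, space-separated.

C = [9/40, 13/40, 21/40, 27/40, 4/5, 37/40, 1]
j=0: u_0=13/420 ∈ [0, 9/40) → index 0
j=1: u_1=73/420 ∈ [0, 9/40) → index 0
j=2: u_2=19/60 ∈ [9/40, 13/40) → index 1
j=3: u_3=193/420 ∈ [13/40, 21/40) → index 2
j=4: u_4=253/420 ∈ [21/40, 27/40) → index 3
j=5: u_5=313/420 ∈ [27/40, 4/5) → index 4
j=6: u_6=373/420 ∈ [4/5, 37/40) → index 5

0 0 1 2 3 4 5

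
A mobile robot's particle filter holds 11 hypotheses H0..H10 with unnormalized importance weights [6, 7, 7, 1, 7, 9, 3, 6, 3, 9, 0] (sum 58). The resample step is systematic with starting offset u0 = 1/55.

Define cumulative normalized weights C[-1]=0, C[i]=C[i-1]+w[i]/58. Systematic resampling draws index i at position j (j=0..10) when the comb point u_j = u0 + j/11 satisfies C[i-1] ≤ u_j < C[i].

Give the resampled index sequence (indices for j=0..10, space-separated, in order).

C = [3/29, 13/58, 10/29, 21/58, 14/29, 37/58, 20/29, 23/29, 49/58, 1, 1]
j=0: u_0=1/55 ∈ [0, 3/29) → index 0
j=1: u_1=6/55 ∈ [3/29, 13/58) → index 1
j=2: u_2=1/5 ∈ [3/29, 13/58) → index 1
j=3: u_3=16/55 ∈ [13/58, 10/29) → index 2
j=4: u_4=21/55 ∈ [21/58, 14/29) → index 4
j=5: u_5=26/55 ∈ [21/58, 14/29) → index 4
j=6: u_6=31/55 ∈ [14/29, 37/58) → index 5
j=7: u_7=36/55 ∈ [37/58, 20/29) → index 6
j=8: u_8=41/55 ∈ [20/29, 23/29) → index 7
j=9: u_9=46/55 ∈ [23/29, 49/58) → index 8
j=10: u_10=51/55 ∈ [49/58, 1) → index 9

0 1 1 2 4 4 5 6 7 8 9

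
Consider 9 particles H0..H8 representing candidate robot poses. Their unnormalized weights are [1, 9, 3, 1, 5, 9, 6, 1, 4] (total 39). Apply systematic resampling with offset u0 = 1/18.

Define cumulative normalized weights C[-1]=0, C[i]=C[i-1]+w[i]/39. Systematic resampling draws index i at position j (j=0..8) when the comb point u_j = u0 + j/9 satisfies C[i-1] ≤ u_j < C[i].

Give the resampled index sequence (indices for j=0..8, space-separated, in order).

1 1 2 4 5 5 6 6 8

C = [1/39, 10/39, 1/3, 14/39, 19/39, 28/39, 34/39, 35/39, 1]
j=0: u_0=1/18 ∈ [1/39, 10/39) → index 1
j=1: u_1=1/6 ∈ [1/39, 10/39) → index 1
j=2: u_2=5/18 ∈ [10/39, 1/3) → index 2
j=3: u_3=7/18 ∈ [14/39, 19/39) → index 4
j=4: u_4=1/2 ∈ [19/39, 28/39) → index 5
j=5: u_5=11/18 ∈ [19/39, 28/39) → index 5
j=6: u_6=13/18 ∈ [28/39, 34/39) → index 6
j=7: u_7=5/6 ∈ [28/39, 34/39) → index 6
j=8: u_8=17/18 ∈ [35/39, 1) → index 8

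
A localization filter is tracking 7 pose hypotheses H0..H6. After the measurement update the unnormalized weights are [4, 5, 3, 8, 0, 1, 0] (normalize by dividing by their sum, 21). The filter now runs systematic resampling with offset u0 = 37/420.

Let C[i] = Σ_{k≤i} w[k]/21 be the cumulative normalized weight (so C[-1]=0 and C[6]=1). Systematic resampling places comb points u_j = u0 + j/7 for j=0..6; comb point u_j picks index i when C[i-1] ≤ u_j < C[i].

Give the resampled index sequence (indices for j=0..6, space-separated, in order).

C = [4/21, 3/7, 4/7, 20/21, 20/21, 1, 1]
j=0: u_0=37/420 ∈ [0, 4/21) → index 0
j=1: u_1=97/420 ∈ [4/21, 3/7) → index 1
j=2: u_2=157/420 ∈ [4/21, 3/7) → index 1
j=3: u_3=31/60 ∈ [3/7, 4/7) → index 2
j=4: u_4=277/420 ∈ [4/7, 20/21) → index 3
j=5: u_5=337/420 ∈ [4/7, 20/21) → index 3
j=6: u_6=397/420 ∈ [4/7, 20/21) → index 3

0 1 1 2 3 3 3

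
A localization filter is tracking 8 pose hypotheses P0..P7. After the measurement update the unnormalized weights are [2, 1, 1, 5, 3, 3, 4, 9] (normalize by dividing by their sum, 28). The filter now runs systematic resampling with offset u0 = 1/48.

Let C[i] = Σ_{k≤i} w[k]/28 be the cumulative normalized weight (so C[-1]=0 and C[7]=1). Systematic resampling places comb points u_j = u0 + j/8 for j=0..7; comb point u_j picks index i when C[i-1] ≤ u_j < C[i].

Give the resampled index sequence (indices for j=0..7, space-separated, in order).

0 3 3 4 5 6 7 7

C = [1/14, 3/28, 1/7, 9/28, 3/7, 15/28, 19/28, 1]
j=0: u_0=1/48 ∈ [0, 1/14) → index 0
j=1: u_1=7/48 ∈ [1/7, 9/28) → index 3
j=2: u_2=13/48 ∈ [1/7, 9/28) → index 3
j=3: u_3=19/48 ∈ [9/28, 3/7) → index 4
j=4: u_4=25/48 ∈ [3/7, 15/28) → index 5
j=5: u_5=31/48 ∈ [15/28, 19/28) → index 6
j=6: u_6=37/48 ∈ [19/28, 1) → index 7
j=7: u_7=43/48 ∈ [19/28, 1) → index 7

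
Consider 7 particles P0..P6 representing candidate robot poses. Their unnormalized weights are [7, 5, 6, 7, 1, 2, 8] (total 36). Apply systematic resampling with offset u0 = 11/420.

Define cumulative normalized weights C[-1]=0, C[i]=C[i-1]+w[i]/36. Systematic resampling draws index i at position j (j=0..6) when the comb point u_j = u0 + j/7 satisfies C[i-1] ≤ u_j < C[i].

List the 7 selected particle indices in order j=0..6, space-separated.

0 0 1 2 3 5 6

C = [7/36, 1/3, 1/2, 25/36, 13/18, 7/9, 1]
j=0: u_0=11/420 ∈ [0, 7/36) → index 0
j=1: u_1=71/420 ∈ [0, 7/36) → index 0
j=2: u_2=131/420 ∈ [7/36, 1/3) → index 1
j=3: u_3=191/420 ∈ [1/3, 1/2) → index 2
j=4: u_4=251/420 ∈ [1/2, 25/36) → index 3
j=5: u_5=311/420 ∈ [13/18, 7/9) → index 5
j=6: u_6=53/60 ∈ [7/9, 1) → index 6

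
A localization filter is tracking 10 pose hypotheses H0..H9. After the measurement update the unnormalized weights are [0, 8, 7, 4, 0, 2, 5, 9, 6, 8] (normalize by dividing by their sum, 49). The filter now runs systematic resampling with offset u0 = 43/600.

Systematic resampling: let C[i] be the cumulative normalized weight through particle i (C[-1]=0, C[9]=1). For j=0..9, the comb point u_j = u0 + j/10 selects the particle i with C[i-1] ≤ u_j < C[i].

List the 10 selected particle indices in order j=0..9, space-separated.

C = [0, 8/49, 15/49, 19/49, 19/49, 3/7, 26/49, 5/7, 41/49, 1]
j=0: u_0=43/600 ∈ [0, 8/49) → index 1
j=1: u_1=103/600 ∈ [8/49, 15/49) → index 2
j=2: u_2=163/600 ∈ [8/49, 15/49) → index 2
j=3: u_3=223/600 ∈ [15/49, 19/49) → index 3
j=4: u_4=283/600 ∈ [3/7, 26/49) → index 6
j=5: u_5=343/600 ∈ [26/49, 5/7) → index 7
j=6: u_6=403/600 ∈ [26/49, 5/7) → index 7
j=7: u_7=463/600 ∈ [5/7, 41/49) → index 8
j=8: u_8=523/600 ∈ [41/49, 1) → index 9
j=9: u_9=583/600 ∈ [41/49, 1) → index 9

1 2 2 3 6 7 7 8 9 9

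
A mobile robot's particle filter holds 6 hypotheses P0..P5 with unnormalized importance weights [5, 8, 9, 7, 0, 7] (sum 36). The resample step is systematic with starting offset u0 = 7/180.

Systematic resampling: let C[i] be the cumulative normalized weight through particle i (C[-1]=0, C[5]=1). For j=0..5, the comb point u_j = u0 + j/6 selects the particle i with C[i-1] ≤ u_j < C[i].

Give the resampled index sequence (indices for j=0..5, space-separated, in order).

0 1 2 2 3 5

C = [5/36, 13/36, 11/18, 29/36, 29/36, 1]
j=0: u_0=7/180 ∈ [0, 5/36) → index 0
j=1: u_1=37/180 ∈ [5/36, 13/36) → index 1
j=2: u_2=67/180 ∈ [13/36, 11/18) → index 2
j=3: u_3=97/180 ∈ [13/36, 11/18) → index 2
j=4: u_4=127/180 ∈ [11/18, 29/36) → index 3
j=5: u_5=157/180 ∈ [29/36, 1) → index 5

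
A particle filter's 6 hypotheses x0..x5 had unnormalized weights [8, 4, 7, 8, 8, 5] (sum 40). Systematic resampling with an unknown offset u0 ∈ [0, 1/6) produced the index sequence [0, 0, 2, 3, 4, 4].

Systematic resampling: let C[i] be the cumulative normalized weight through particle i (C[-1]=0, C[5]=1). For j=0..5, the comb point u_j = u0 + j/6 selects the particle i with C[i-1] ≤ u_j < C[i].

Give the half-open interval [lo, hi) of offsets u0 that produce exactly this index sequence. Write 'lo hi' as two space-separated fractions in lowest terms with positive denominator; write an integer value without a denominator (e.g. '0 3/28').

1/120 1/30

C = [1/5, 3/10, 19/40, 27/40, 7/8, 1]
j=0 picked index 0: u0 ∈ [0, 1/5)
j=1 picked index 0: u0 ∈ [-1/6, 1/30)
j=2 picked index 2: u0 ∈ [-1/30, 17/120)
j=3 picked index 3: u0 ∈ [-1/40, 7/40)
j=4 picked index 4: u0 ∈ [1/120, 5/24)
j=5 picked index 4: u0 ∈ [-19/120, 1/24)
intersection: [1/120, 1/30)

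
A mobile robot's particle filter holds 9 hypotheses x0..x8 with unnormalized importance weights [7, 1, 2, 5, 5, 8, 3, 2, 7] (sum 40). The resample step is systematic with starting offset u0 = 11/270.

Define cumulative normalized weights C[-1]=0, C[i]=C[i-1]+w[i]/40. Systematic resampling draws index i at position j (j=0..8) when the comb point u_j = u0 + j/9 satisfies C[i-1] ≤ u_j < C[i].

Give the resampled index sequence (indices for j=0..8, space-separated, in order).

0 0 3 3 4 5 6 7 8

C = [7/40, 1/5, 1/4, 3/8, 1/2, 7/10, 31/40, 33/40, 1]
j=0: u_0=11/270 ∈ [0, 7/40) → index 0
j=1: u_1=41/270 ∈ [0, 7/40) → index 0
j=2: u_2=71/270 ∈ [1/4, 3/8) → index 3
j=3: u_3=101/270 ∈ [1/4, 3/8) → index 3
j=4: u_4=131/270 ∈ [3/8, 1/2) → index 4
j=5: u_5=161/270 ∈ [1/2, 7/10) → index 5
j=6: u_6=191/270 ∈ [7/10, 31/40) → index 6
j=7: u_7=221/270 ∈ [31/40, 33/40) → index 7
j=8: u_8=251/270 ∈ [33/40, 1) → index 8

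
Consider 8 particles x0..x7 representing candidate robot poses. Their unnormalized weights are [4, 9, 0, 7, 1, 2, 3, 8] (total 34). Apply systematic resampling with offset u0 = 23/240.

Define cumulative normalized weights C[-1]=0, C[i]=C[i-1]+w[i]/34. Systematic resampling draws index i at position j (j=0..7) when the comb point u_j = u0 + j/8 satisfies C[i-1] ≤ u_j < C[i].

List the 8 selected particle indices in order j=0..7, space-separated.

0 1 1 3 4 6 7 7

C = [2/17, 13/34, 13/34, 10/17, 21/34, 23/34, 13/17, 1]
j=0: u_0=23/240 ∈ [0, 2/17) → index 0
j=1: u_1=53/240 ∈ [2/17, 13/34) → index 1
j=2: u_2=83/240 ∈ [2/17, 13/34) → index 1
j=3: u_3=113/240 ∈ [13/34, 10/17) → index 3
j=4: u_4=143/240 ∈ [10/17, 21/34) → index 4
j=5: u_5=173/240 ∈ [23/34, 13/17) → index 6
j=6: u_6=203/240 ∈ [13/17, 1) → index 7
j=7: u_7=233/240 ∈ [13/17, 1) → index 7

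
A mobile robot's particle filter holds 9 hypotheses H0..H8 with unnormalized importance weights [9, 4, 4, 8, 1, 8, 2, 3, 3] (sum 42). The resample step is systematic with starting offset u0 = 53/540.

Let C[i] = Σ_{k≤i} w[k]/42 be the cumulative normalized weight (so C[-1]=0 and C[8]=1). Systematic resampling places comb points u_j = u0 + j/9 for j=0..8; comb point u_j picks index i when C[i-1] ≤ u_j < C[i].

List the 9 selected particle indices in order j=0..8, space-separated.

C = [3/14, 13/42, 17/42, 25/42, 13/21, 17/21, 6/7, 13/14, 1]
j=0: u_0=53/540 ∈ [0, 3/14) → index 0
j=1: u_1=113/540 ∈ [0, 3/14) → index 0
j=2: u_2=173/540 ∈ [13/42, 17/42) → index 2
j=3: u_3=233/540 ∈ [17/42, 25/42) → index 3
j=4: u_4=293/540 ∈ [17/42, 25/42) → index 3
j=5: u_5=353/540 ∈ [13/21, 17/21) → index 5
j=6: u_6=413/540 ∈ [13/21, 17/21) → index 5
j=7: u_7=473/540 ∈ [6/7, 13/14) → index 7
j=8: u_8=533/540 ∈ [13/14, 1) → index 8

0 0 2 3 3 5 5 7 8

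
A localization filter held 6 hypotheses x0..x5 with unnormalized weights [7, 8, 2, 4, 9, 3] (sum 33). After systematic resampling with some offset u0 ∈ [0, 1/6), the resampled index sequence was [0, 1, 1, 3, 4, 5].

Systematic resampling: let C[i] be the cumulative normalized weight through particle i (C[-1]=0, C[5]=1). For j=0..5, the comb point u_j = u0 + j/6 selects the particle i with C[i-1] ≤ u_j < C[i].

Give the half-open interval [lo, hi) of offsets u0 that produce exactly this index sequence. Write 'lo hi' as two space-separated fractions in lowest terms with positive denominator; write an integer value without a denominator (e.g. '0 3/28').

C = [7/33, 5/11, 17/33, 7/11, 10/11, 1]
j=0 picked index 0: u0 ∈ [0, 7/33)
j=1 picked index 1: u0 ∈ [1/22, 19/66)
j=2 picked index 1: u0 ∈ [-4/33, 4/33)
j=3 picked index 3: u0 ∈ [1/66, 3/22)
j=4 picked index 4: u0 ∈ [-1/33, 8/33)
j=5 picked index 5: u0 ∈ [5/66, 1/6)
intersection: [5/66, 4/33)

5/66 4/33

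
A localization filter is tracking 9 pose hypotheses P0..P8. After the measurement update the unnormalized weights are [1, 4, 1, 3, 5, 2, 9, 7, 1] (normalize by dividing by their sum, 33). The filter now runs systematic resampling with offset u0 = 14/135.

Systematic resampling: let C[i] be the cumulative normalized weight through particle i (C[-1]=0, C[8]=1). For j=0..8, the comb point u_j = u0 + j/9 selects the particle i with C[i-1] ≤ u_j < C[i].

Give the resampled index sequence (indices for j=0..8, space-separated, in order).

C = [1/33, 5/33, 2/11, 3/11, 14/33, 16/33, 25/33, 32/33, 1]
j=0: u_0=14/135 ∈ [1/33, 5/33) → index 1
j=1: u_1=29/135 ∈ [2/11, 3/11) → index 3
j=2: u_2=44/135 ∈ [3/11, 14/33) → index 4
j=3: u_3=59/135 ∈ [14/33, 16/33) → index 5
j=4: u_4=74/135 ∈ [16/33, 25/33) → index 6
j=5: u_5=89/135 ∈ [16/33, 25/33) → index 6
j=6: u_6=104/135 ∈ [25/33, 32/33) → index 7
j=7: u_7=119/135 ∈ [25/33, 32/33) → index 7
j=8: u_8=134/135 ∈ [32/33, 1) → index 8

1 3 4 5 6 6 7 7 8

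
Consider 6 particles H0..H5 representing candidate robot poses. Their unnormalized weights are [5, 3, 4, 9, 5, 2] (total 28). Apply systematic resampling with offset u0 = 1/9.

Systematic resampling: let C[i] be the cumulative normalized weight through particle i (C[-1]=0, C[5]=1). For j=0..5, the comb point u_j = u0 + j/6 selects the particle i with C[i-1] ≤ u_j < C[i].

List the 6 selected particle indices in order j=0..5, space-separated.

C = [5/28, 2/7, 3/7, 3/4, 13/14, 1]
j=0: u_0=1/9 ∈ [0, 5/28) → index 0
j=1: u_1=5/18 ∈ [5/28, 2/7) → index 1
j=2: u_2=4/9 ∈ [3/7, 3/4) → index 3
j=3: u_3=11/18 ∈ [3/7, 3/4) → index 3
j=4: u_4=7/9 ∈ [3/4, 13/14) → index 4
j=5: u_5=17/18 ∈ [13/14, 1) → index 5

0 1 3 3 4 5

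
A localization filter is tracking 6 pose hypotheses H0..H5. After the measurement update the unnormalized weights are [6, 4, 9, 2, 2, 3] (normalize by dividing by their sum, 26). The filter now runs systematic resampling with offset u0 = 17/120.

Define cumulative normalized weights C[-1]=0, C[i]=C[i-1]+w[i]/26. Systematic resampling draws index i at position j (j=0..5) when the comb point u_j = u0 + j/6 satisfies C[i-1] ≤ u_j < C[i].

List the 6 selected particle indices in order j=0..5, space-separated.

0 1 2 2 4 5

C = [3/13, 5/13, 19/26, 21/26, 23/26, 1]
j=0: u_0=17/120 ∈ [0, 3/13) → index 0
j=1: u_1=37/120 ∈ [3/13, 5/13) → index 1
j=2: u_2=19/40 ∈ [5/13, 19/26) → index 2
j=3: u_3=77/120 ∈ [5/13, 19/26) → index 2
j=4: u_4=97/120 ∈ [21/26, 23/26) → index 4
j=5: u_5=39/40 ∈ [23/26, 1) → index 5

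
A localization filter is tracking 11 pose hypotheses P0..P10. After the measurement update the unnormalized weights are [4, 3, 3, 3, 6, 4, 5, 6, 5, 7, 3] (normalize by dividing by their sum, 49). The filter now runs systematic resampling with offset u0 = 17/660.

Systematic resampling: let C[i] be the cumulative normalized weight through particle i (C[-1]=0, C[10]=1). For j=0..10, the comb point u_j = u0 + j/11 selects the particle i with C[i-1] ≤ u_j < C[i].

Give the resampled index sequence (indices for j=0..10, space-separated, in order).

0 1 3 4 5 6 6 7 8 9 9

C = [4/49, 1/7, 10/49, 13/49, 19/49, 23/49, 4/7, 34/49, 39/49, 46/49, 1]
j=0: u_0=17/660 ∈ [0, 4/49) → index 0
j=1: u_1=7/60 ∈ [4/49, 1/7) → index 1
j=2: u_2=137/660 ∈ [10/49, 13/49) → index 3
j=3: u_3=197/660 ∈ [13/49, 19/49) → index 4
j=4: u_4=257/660 ∈ [19/49, 23/49) → index 5
j=5: u_5=317/660 ∈ [23/49, 4/7) → index 6
j=6: u_6=377/660 ∈ [23/49, 4/7) → index 6
j=7: u_7=437/660 ∈ [4/7, 34/49) → index 7
j=8: u_8=497/660 ∈ [34/49, 39/49) → index 8
j=9: u_9=557/660 ∈ [39/49, 46/49) → index 9
j=10: u_10=617/660 ∈ [39/49, 46/49) → index 9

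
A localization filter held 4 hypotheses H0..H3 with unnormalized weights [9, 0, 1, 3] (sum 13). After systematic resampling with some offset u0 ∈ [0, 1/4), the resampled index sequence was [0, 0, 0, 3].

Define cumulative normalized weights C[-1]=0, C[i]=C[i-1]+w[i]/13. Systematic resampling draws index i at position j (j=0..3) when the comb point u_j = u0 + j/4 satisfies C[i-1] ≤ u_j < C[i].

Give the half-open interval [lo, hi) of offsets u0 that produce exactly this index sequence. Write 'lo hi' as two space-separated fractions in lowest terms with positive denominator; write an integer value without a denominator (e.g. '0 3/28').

1/52 5/26

C = [9/13, 9/13, 10/13, 1]
j=0 picked index 0: u0 ∈ [0, 9/13)
j=1 picked index 0: u0 ∈ [-1/4, 23/52)
j=2 picked index 0: u0 ∈ [-1/2, 5/26)
j=3 picked index 3: u0 ∈ [1/52, 1/4)
intersection: [1/52, 5/26)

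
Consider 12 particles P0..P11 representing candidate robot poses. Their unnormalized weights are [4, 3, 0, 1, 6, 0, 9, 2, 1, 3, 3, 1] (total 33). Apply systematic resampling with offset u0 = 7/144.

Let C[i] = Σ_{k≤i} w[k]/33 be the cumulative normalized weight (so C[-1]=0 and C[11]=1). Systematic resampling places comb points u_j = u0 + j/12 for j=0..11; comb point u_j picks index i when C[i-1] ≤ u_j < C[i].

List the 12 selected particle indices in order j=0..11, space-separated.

0 1 3 4 4 6 6 6 7 9 10 10

C = [4/33, 7/33, 7/33, 8/33, 14/33, 14/33, 23/33, 25/33, 26/33, 29/33, 32/33, 1]
j=0: u_0=7/144 ∈ [0, 4/33) → index 0
j=1: u_1=19/144 ∈ [4/33, 7/33) → index 1
j=2: u_2=31/144 ∈ [7/33, 8/33) → index 3
j=3: u_3=43/144 ∈ [8/33, 14/33) → index 4
j=4: u_4=55/144 ∈ [8/33, 14/33) → index 4
j=5: u_5=67/144 ∈ [14/33, 23/33) → index 6
j=6: u_6=79/144 ∈ [14/33, 23/33) → index 6
j=7: u_7=91/144 ∈ [14/33, 23/33) → index 6
j=8: u_8=103/144 ∈ [23/33, 25/33) → index 7
j=9: u_9=115/144 ∈ [26/33, 29/33) → index 9
j=10: u_10=127/144 ∈ [29/33, 32/33) → index 10
j=11: u_11=139/144 ∈ [29/33, 32/33) → index 10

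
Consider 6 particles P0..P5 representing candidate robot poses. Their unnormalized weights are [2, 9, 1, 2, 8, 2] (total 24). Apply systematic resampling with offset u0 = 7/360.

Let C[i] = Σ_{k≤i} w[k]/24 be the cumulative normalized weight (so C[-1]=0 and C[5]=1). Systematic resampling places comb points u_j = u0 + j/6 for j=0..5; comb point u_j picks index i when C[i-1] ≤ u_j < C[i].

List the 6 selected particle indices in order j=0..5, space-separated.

0 1 1 3 4 4

C = [1/12, 11/24, 1/2, 7/12, 11/12, 1]
j=0: u_0=7/360 ∈ [0, 1/12) → index 0
j=1: u_1=67/360 ∈ [1/12, 11/24) → index 1
j=2: u_2=127/360 ∈ [1/12, 11/24) → index 1
j=3: u_3=187/360 ∈ [1/2, 7/12) → index 3
j=4: u_4=247/360 ∈ [7/12, 11/12) → index 4
j=5: u_5=307/360 ∈ [7/12, 11/12) → index 4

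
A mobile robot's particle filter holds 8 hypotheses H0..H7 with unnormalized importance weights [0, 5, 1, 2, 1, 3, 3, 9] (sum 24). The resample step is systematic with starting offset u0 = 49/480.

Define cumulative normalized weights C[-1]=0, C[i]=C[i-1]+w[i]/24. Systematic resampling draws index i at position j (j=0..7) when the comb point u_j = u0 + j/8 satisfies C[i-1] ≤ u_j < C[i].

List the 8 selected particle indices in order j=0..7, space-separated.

1 2 4 5 6 7 7 7

C = [0, 5/24, 1/4, 1/3, 3/8, 1/2, 5/8, 1]
j=0: u_0=49/480 ∈ [0, 5/24) → index 1
j=1: u_1=109/480 ∈ [5/24, 1/4) → index 2
j=2: u_2=169/480 ∈ [1/3, 3/8) → index 4
j=3: u_3=229/480 ∈ [3/8, 1/2) → index 5
j=4: u_4=289/480 ∈ [1/2, 5/8) → index 6
j=5: u_5=349/480 ∈ [5/8, 1) → index 7
j=6: u_6=409/480 ∈ [5/8, 1) → index 7
j=7: u_7=469/480 ∈ [5/8, 1) → index 7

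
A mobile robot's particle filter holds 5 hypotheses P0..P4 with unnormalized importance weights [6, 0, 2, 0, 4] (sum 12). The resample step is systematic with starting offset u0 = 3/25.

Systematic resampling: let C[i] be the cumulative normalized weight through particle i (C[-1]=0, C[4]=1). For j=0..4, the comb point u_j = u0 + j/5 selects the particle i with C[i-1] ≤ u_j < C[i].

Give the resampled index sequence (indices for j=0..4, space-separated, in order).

0 0 2 4 4

C = [1/2, 1/2, 2/3, 2/3, 1]
j=0: u_0=3/25 ∈ [0, 1/2) → index 0
j=1: u_1=8/25 ∈ [0, 1/2) → index 0
j=2: u_2=13/25 ∈ [1/2, 2/3) → index 2
j=3: u_3=18/25 ∈ [2/3, 1) → index 4
j=4: u_4=23/25 ∈ [2/3, 1) → index 4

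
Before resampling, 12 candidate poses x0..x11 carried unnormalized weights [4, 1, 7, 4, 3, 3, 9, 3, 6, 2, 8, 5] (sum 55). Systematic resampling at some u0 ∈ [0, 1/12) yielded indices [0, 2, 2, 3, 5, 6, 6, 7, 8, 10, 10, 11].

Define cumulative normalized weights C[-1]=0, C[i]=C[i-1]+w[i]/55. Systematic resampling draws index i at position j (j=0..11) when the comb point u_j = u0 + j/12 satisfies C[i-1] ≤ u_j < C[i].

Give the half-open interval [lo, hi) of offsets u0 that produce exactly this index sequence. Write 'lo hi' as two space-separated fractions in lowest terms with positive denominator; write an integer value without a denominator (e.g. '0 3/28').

3/220 23/660

C = [4/55, 1/11, 12/55, 16/55, 19/55, 2/5, 31/55, 34/55, 8/11, 42/55, 10/11, 1]
j=0 picked index 0: u0 ∈ [0, 4/55)
j=1 picked index 2: u0 ∈ [1/132, 89/660)
j=2 picked index 2: u0 ∈ [-5/66, 17/330)
j=3 picked index 3: u0 ∈ [-7/220, 9/220)
j=4 picked index 5: u0 ∈ [2/165, 1/15)
j=5 picked index 6: u0 ∈ [-1/60, 97/660)
j=6 picked index 6: u0 ∈ [-1/10, 7/110)
j=7 picked index 7: u0 ∈ [-13/660, 23/660)
j=8 picked index 8: u0 ∈ [-8/165, 2/33)
j=9 picked index 10: u0 ∈ [3/220, 7/44)
j=10 picked index 10: u0 ∈ [-23/330, 5/66)
j=11 picked index 11: u0 ∈ [-1/132, 1/12)
intersection: [3/220, 23/660)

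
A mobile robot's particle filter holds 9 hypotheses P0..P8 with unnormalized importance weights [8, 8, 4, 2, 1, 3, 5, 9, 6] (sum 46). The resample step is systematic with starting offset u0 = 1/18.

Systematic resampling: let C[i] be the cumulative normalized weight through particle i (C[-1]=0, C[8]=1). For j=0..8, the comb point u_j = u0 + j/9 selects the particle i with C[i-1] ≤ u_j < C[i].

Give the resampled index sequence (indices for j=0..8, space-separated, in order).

0 0 1 2 5 6 7 7 8

C = [4/23, 8/23, 10/23, 11/23, 1/2, 13/23, 31/46, 20/23, 1]
j=0: u_0=1/18 ∈ [0, 4/23) → index 0
j=1: u_1=1/6 ∈ [0, 4/23) → index 0
j=2: u_2=5/18 ∈ [4/23, 8/23) → index 1
j=3: u_3=7/18 ∈ [8/23, 10/23) → index 2
j=4: u_4=1/2 ∈ [1/2, 13/23) → index 5
j=5: u_5=11/18 ∈ [13/23, 31/46) → index 6
j=6: u_6=13/18 ∈ [31/46, 20/23) → index 7
j=7: u_7=5/6 ∈ [31/46, 20/23) → index 7
j=8: u_8=17/18 ∈ [20/23, 1) → index 8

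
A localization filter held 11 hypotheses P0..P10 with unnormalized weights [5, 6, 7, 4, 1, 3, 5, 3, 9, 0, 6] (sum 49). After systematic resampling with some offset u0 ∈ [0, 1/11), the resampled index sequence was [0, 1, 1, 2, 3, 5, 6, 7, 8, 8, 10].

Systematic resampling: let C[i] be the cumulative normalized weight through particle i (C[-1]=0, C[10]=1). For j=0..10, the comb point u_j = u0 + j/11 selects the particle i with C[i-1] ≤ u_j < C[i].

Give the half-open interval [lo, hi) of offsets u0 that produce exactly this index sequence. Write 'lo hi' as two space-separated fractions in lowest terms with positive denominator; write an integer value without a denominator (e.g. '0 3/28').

C = [5/49, 11/49, 18/49, 22/49, 23/49, 26/49, 31/49, 34/49, 43/49, 43/49, 1]
j=0 picked index 0: u0 ∈ [0, 5/49)
j=1 picked index 1: u0 ∈ [6/539, 72/539)
j=2 picked index 1: u0 ∈ [-43/539, 23/539)
j=3 picked index 2: u0 ∈ [-26/539, 51/539)
j=4 picked index 3: u0 ∈ [2/539, 46/539)
j=5 picked index 5: u0 ∈ [8/539, 41/539)
j=6 picked index 6: u0 ∈ [-8/539, 47/539)
j=7 picked index 7: u0 ∈ [-2/539, 31/539)
j=8 picked index 8: u0 ∈ [-18/539, 81/539)
j=9 picked index 8: u0 ∈ [-67/539, 32/539)
j=10 picked index 10: u0 ∈ [-17/539, 1/11)
intersection: [8/539, 23/539)

8/539 23/539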